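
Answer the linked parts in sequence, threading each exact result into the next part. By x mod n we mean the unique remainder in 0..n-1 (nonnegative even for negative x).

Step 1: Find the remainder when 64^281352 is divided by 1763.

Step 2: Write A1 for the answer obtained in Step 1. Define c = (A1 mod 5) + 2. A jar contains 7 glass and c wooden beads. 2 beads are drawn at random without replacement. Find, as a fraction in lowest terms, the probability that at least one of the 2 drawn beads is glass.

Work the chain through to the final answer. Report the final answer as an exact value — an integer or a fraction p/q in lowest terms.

Step 1: squarings mod 1763: 64^1=64, 64^2=570, 64^4=508, 64^8=666, 64^16=1043, 64^32=78, 64^64=795, 64^128=871, 64^256=551, 64^512=365, 64^1024=1000, 64^2048=379, 64^4096=838, 64^8192=570, 64^16384=508, 64^32768=666, 64^65536=1043, 64^131072=78, 64^262144=795; 64^281352 = 64^8 * 64^256 * 64^512 * 64^2048 * 64^16384 * 64^262144 = 365 (mod 1763); answer 365
Step 2: A1 = 365; c = 2; total draws C(9,2) = 36; complement C(2,2) = 1; favorable 36 - 1 = 35; P = 35/36; answer 35/36

35/36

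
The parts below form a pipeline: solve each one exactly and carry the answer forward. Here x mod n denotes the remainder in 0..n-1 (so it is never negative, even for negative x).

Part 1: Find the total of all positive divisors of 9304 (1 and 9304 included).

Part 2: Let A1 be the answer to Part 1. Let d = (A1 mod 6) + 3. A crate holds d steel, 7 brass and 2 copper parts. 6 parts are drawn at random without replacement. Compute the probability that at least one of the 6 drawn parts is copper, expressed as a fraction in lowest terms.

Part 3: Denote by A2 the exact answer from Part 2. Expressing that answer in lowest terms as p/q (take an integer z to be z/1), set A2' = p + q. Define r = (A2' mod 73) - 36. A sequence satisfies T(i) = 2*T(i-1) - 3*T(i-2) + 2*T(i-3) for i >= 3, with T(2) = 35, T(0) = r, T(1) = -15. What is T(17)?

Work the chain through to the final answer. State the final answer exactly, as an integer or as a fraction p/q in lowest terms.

Part 1: 9304 = 2^3 * 1163; sigma = (1 + 2 + 4 + 8) * (1 + 1163) = 15 * 1164 = 17460; answer 17460
Part 2: A1 = 17460; d = 3; total draws C(12,6) = 924; complement C(10,6) = 210; favorable 924 - 210 = 714; P = 17/22; answer 17/22
Part 3: A2 = 17/22; threaded value p + q = 39; r = 3; T(3) = 2*(35) - 3*(-15) + 2*(3) = 121; iterating: T(3)=121, T(4)=107, T(5)=-79, T(6)=-237, T(7)=-23, T(8)=507, T(9)=609, T(10)=-349, T(11)=-1511, T(12)=-757, T(13)=2321, T(14)=3891, T(15)=-695, T(16)=-8421, T(17)=-6975; answer -6975

-6975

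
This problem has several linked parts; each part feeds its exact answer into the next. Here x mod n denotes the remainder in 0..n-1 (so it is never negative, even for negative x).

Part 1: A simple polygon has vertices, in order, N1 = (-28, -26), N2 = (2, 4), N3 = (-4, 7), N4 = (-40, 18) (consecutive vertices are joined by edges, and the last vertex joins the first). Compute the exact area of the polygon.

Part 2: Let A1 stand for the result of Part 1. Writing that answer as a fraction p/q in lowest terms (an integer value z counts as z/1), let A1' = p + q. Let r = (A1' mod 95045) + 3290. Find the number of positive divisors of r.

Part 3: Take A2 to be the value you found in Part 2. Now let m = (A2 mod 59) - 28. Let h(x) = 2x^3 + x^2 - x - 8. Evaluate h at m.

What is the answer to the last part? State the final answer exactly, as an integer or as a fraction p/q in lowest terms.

-3308

Part 1: cross terms: (-28*4 - 2*-26)=-60, (2*7 - -4*4)=30, (-4*18 - -40*7)=208, (-40*-26 - -28*18)=1544; twice the area = |1722| = 1722; area = 861; answer 861
Part 2: A1 = 861; threaded value p + q = 862; r = 4152; 4152 = 2^3 * 3 * 173; number of divisors = (3+1) * (1+1) * (1+1) = 16; answer 16
Part 3: A2 = 16; m = -12; 2*(-12)^3 + 1*(-12)^2 - 1*(-12)^1 - 8 = (-3456) + (144) + (12) + (-8) = -3308; answer -3308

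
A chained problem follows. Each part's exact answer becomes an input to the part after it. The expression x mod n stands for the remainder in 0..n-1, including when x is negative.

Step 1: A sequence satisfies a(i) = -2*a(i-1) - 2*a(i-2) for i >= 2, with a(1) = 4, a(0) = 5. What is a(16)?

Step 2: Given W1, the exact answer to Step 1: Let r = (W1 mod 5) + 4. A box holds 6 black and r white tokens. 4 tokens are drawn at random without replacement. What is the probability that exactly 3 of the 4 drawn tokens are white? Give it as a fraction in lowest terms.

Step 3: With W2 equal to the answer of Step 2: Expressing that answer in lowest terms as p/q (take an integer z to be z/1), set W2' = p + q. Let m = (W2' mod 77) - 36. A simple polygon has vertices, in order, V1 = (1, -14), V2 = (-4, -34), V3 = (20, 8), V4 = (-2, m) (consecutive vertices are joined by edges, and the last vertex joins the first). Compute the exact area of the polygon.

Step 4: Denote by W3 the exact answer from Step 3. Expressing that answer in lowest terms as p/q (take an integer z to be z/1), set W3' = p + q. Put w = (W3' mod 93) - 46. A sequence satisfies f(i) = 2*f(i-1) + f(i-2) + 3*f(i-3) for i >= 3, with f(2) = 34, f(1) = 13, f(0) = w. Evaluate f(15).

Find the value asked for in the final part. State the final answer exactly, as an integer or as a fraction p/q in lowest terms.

1755873

Step 1: a(2) = -2*(4) - 2*(5) = -18; iterating: a(2)=-18, a(3)=28, a(4)=-20, a(5)=-16, a(6)=72, a(7)=-112, a(8)=80, a(9)=64, a(10)=-288, a(11)=448, a(12)=-320, a(13)=-256, a(14)=1152, a(15)=-1792, a(16)=1280; answer 1280
Step 2: W1 = 1280; r = 4; total draws C(10,4) = 210; favorable C(4,3)*C(6,1) = 24; P = 4/35; answer 4/35
Step 3: W2 = 4/35; threaded value p + q = 39; m = 3; cross terms: (1*-34 - -4*-14)=-90, (-4*8 - 20*-34)=648, (20*3 - -2*8)=76, (-2*-14 - 1*3)=25; twice the area = |659| = 659; area = 659/2; answer 659/2
Step 4: W3 = 659/2; threaded value p + q = 661; w = -36; f(3) = 2*(34) + 1*(13) + 3*(-36) = -27; iterating: f(3)=-27, f(4)=19, f(5)=113, f(6)=164, f(7)=498, f(8)=1499, f(9)=3988, f(10)=10969, f(11)=30423, f(12)=83779, f(13)=230888, f(14)=636824, f(15)=1755873; answer 1755873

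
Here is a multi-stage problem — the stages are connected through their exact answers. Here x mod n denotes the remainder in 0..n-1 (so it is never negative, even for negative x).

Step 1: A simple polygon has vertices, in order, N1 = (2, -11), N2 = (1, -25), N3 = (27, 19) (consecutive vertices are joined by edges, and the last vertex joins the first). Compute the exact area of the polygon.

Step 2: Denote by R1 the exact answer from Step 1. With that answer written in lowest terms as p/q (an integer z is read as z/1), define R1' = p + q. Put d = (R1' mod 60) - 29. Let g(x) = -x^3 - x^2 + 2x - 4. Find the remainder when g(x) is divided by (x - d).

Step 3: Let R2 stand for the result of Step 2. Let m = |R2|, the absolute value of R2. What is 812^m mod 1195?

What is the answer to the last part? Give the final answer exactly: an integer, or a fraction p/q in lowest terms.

Step 1: cross terms: (2*-25 - 1*-11)=-39, (1*19 - 27*-25)=694, (27*-11 - 2*19)=-335; twice the area = |320| = 320; area = 160; answer 160
Step 2: R1 = 160; threaded value p + q = 161; d = 12; remainder = value at the root: -1*(12)^3 - 1*(12)^2 + 2*(12)^1 - 4 = (-1728) + (-144) + (24) + (-4) = -1852; answer -1852
Step 3: R2 = -1852; m = 1852; squarings mod 1195: 812^1=812, 812^2=899, 812^4=381, 812^8=566, 812^16=96, 812^32=851, 812^64=31, 812^128=961, 812^256=981, 812^512=386, 812^1024=816; 812^1852 = 812^4 * 812^8 * 812^16 * 812^32 * 812^256 * 812^512 * 812^1024 = 326 (mod 1195); answer 326

326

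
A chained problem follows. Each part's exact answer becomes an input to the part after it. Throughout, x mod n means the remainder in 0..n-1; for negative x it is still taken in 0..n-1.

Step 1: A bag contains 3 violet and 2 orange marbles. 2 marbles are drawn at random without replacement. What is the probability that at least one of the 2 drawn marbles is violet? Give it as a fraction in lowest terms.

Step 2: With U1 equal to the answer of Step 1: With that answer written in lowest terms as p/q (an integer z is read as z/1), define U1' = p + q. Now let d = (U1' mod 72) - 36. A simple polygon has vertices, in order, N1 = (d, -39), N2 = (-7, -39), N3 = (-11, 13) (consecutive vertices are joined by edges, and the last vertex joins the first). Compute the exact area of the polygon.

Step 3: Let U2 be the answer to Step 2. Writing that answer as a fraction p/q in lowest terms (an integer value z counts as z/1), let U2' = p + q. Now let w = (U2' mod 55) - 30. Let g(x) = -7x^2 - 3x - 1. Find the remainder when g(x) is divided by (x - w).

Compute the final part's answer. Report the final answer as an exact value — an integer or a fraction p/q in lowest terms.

Step 1: total draws C(5,2) = 10; complement C(2,2) = 1; favorable 10 - 1 = 9; P = 9/10; answer 9/10
Step 2: U1 = 9/10; threaded value p + q = 19; d = -17; cross terms: (-17*-39 - -7*-39)=390, (-7*13 - -11*-39)=-520, (-11*-39 - -17*13)=650; twice the area = |520| = 520; area = 260; answer 260
Step 3: U2 = 260; threaded value p + q = 261; w = 11; remainder = value at the root: -7*(11)^2 - 3*(11)^1 - 1 = (-847) + (-33) + (-1) = -881; answer -881

-881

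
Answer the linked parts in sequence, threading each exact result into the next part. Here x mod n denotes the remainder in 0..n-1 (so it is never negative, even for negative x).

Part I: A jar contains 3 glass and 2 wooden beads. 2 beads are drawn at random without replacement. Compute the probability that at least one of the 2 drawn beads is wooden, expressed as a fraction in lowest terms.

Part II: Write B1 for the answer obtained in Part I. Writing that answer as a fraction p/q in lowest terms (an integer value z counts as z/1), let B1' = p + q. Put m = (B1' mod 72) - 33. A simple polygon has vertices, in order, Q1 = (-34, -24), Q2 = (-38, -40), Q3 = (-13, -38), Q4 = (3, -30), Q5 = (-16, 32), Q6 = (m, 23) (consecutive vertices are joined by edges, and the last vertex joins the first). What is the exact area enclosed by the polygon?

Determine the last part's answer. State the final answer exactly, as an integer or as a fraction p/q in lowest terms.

Part I: total draws C(5,2) = 10; complement C(3,2) = 3; favorable 10 - 3 = 7; P = 7/10; answer 7/10
Part II: B1 = 7/10; threaded value p + q = 17; m = -16; cross terms: (-34*-40 - -38*-24)=448, (-38*-38 - -13*-40)=924, (-13*-30 - 3*-38)=504, (3*32 - -16*-30)=-384, (-16*23 - -16*32)=144, (-16*-24 - -34*23)=1166; twice the area = |2802| = 2802; area = 1401; answer 1401

1401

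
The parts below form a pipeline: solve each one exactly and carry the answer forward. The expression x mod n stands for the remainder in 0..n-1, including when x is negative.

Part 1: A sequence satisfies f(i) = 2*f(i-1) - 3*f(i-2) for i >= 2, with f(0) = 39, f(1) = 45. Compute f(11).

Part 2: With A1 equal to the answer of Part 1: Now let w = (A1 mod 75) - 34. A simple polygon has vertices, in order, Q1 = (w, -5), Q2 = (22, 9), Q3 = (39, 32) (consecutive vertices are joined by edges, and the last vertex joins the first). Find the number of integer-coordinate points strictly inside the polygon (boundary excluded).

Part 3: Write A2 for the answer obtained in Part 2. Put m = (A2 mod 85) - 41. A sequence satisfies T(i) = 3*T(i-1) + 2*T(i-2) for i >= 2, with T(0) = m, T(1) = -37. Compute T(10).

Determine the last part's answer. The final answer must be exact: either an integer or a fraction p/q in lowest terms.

Part 1: f(2) = 2*(45) - 3*(39) = -27; iterating: f(2)=-27, f(3)=-189, f(4)=-297, f(5)=-27, f(6)=837, f(7)=1755, f(8)=999, f(9)=-3267, f(10)=-9531, f(11)=-9261; answer -9261
Part 2: A1 = -9261; w = 5; cross terms: (5*9 - 22*-5)=155, (22*32 - 39*9)=353, (39*-5 - 5*32)=-355; twice the area = |153| = 153; area = 153/2; boundary points = 1 + 1 + 1 = 3; strictly interior points = area - boundary/2 + 1 = 76; answer 76
Part 3: A2 = 76; m = 35; T(2) = 3*(-37) + 2*(35) = -41; iterating: T(2)=-41, T(3)=-197, T(4)=-673, T(5)=-2413, T(6)=-8585, T(7)=-30581, T(8)=-108913, T(9)=-387901, T(10)=-1381529; answer -1381529

-1381529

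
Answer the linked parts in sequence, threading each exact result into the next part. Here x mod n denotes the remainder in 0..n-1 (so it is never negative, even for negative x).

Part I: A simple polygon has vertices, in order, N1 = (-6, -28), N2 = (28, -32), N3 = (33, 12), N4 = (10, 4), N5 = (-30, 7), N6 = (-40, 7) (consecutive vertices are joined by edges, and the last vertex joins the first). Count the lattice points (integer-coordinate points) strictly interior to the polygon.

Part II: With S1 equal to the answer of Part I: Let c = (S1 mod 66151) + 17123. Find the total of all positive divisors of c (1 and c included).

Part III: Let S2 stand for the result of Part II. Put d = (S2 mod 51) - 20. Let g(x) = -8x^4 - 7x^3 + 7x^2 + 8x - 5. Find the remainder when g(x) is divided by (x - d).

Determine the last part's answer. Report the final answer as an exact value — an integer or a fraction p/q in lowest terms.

-2746757

Part I: cross terms: (-6*-32 - 28*-28)=976, (28*12 - 33*-32)=1392, (33*4 - 10*12)=12, (10*7 - -30*4)=190, (-30*7 - -40*7)=70, (-40*-28 - -6*7)=1162; twice the area = |3802| = 3802; area = 1901; boundary points = 2 + 1 + 1 + 1 + 10 + 1 = 16; strictly interior points = area - boundary/2 + 1 = 1894; answer 1894
Part II: S1 = 1894; c = 19017; 19017 = 3^2 * 2113; sigma = (1 + 3 + 9) * (1 + 2113) = 13 * 2114 = 27482; answer 27482
Part III: S2 = 27482; d = 24; remainder = value at the root: -8*(24)^4 - 7*(24)^3 + 7*(24)^2 + 8*(24)^1 - 5 = (-2654208) + (-96768) + (4032) + (192) + (-5) = -2746757; answer -2746757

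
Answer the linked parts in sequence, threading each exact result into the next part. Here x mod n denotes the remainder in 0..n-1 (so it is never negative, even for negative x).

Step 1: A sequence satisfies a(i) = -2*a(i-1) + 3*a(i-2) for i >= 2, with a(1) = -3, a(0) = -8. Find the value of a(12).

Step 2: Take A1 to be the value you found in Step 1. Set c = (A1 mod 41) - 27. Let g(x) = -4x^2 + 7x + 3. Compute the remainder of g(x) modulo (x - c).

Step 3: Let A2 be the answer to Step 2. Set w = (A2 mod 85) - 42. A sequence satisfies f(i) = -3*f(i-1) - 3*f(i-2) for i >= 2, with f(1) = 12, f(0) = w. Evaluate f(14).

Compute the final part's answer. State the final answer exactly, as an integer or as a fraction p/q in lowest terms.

15309

Step 1: a(2) = -2*(-3) + 3*(-8) = -18; iterating: a(2)=-18, a(3)=27, a(4)=-108, a(5)=297, a(6)=-918, a(7)=2727, a(8)=-8208, a(9)=24597, a(10)=-73818, a(11)=221427, a(12)=-664308; answer -664308
Step 2: A1 = -664308; c = -12; remainder = value at the root: -4*(-12)^2 + 7*(-12)^1 + 3 = (-576) + (-84) + (3) = -657; answer -657
Step 3: A2 = -657; w = -19; f(2) = -3*(12) - 3*(-19) = 21; iterating: f(2)=21, f(3)=-99, f(4)=234, f(5)=-405, f(6)=513, f(7)=-324, f(8)=-567, f(9)=2673, f(10)=-6318, f(11)=10935, f(12)=-13851, f(13)=8748, f(14)=15309; answer 15309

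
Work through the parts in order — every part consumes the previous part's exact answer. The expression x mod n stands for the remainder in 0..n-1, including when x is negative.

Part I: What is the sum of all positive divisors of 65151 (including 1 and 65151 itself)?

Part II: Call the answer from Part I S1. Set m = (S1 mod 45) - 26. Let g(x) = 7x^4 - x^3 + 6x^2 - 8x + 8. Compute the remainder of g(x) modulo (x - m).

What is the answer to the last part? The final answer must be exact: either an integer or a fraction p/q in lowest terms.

30

Part I: 65151 = 3^3 * 19 * 127; sigma = (1 + 3 + 9 + 27) * (1 + 19) * (1 + 127) = 40 * 20 * 128 = 102400; answer 102400
Part II: S1 = 102400; m = -1; remainder = value at the root: 7*(-1)^4 - 1*(-1)^3 + 6*(-1)^2 - 8*(-1)^1 + 8 = (7) + (1) + (6) + (8) + (8) = 30; answer 30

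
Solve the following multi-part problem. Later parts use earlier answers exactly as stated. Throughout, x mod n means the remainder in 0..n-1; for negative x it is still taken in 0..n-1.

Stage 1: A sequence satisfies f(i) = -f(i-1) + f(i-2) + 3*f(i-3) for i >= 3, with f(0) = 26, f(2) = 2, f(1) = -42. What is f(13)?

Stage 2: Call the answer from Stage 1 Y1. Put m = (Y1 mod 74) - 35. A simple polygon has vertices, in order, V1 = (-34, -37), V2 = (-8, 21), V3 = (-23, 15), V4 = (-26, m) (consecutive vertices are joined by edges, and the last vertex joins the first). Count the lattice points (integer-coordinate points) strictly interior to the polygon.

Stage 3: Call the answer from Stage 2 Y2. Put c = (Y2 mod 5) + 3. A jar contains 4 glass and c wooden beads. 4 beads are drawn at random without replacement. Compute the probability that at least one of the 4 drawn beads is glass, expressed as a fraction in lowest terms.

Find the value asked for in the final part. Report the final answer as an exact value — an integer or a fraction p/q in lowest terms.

59/66

Stage 1: f(3) = -1*(2) + 1*(-42) + 3*(26) = 34; iterating: f(3)=34, f(4)=-158, f(5)=198, f(6)=-254, f(7)=-22, f(8)=362, f(9)=-1146, f(10)=1442, f(11)=-1502, f(12)=-494, f(13)=3318; answer 3318
Stage 2: Y1 = 3318; m = 27; cross terms: (-34*21 - -8*-37)=-1010, (-8*15 - -23*21)=363, (-23*27 - -26*15)=-231, (-26*-37 - -34*27)=1880; twice the area = |1002| = 1002; area = 501; boundary points = 2 + 3 + 3 + 8 = 16; strictly interior points = area - boundary/2 + 1 = 494; answer 494
Stage 3: Y2 = 494; c = 7; total draws C(11,4) = 330; complement C(7,4) = 35; favorable 330 - 35 = 295; P = 59/66; answer 59/66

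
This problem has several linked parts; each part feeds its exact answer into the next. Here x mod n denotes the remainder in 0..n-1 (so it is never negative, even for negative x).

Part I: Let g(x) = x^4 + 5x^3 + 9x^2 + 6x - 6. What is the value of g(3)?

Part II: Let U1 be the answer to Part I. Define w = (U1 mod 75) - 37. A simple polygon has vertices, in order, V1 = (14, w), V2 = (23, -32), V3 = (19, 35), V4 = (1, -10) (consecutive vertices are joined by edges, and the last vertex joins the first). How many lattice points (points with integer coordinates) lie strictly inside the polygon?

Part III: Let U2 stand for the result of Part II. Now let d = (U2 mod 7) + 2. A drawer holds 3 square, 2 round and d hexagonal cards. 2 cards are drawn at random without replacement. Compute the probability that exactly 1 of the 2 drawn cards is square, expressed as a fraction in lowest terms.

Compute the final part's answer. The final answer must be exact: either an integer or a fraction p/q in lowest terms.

Part I: 1*(3)^4 + 5*(3)^3 + 9*(3)^2 + 6*(3)^1 - 6 = (81) + (135) + (81) + (18) + (-6) = 309; answer 309
Part II: U1 = 309; w = -28; cross terms: (14*-32 - 23*-28)=196, (23*35 - 19*-32)=1413, (19*-10 - 1*35)=-225, (1*-28 - 14*-10)=112; twice the area = |1496| = 1496; area = 748; boundary points = 1 + 1 + 9 + 1 = 12; strictly interior points = area - boundary/2 + 1 = 743; answer 743
Part III: U2 = 743; d = 3; total draws C(8,2) = 28; favorable C(3,1)*C(5,1) = 15; P = 15/28; answer 15/28

15/28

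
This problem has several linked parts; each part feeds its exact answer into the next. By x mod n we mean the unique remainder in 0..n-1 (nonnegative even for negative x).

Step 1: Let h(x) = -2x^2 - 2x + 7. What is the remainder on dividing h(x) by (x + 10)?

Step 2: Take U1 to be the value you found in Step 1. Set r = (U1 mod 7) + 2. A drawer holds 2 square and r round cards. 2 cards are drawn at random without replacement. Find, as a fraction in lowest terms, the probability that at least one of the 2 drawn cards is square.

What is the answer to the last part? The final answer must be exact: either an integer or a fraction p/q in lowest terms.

3/5

Step 1: remainder = value at the root: -2*(-10)^2 - 2*(-10)^1 + 7 = (-200) + (20) + (7) = -173; answer -173
Step 2: U1 = -173; r = 4; total draws C(6,2) = 15; complement C(4,2) = 6; favorable 15 - 6 = 9; P = 3/5; answer 3/5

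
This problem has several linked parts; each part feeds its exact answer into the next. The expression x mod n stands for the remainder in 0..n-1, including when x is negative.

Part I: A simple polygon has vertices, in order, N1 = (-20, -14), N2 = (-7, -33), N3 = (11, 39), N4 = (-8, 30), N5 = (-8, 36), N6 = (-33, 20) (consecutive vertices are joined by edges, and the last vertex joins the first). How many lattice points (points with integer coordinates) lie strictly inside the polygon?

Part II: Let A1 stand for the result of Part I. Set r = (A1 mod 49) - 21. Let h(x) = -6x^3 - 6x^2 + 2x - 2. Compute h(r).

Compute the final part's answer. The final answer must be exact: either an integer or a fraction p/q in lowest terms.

Part I: cross terms: (-20*-33 - -7*-14)=562, (-7*39 - 11*-33)=90, (11*30 - -8*39)=642, (-8*36 - -8*30)=-48, (-8*20 - -33*36)=1028, (-33*-14 - -20*20)=862; twice the area = |3136| = 3136; area = 1568; boundary points = 1 + 18 + 1 + 6 + 1 + 1 = 28; strictly interior points = area - boundary/2 + 1 = 1555; answer 1555
Part II: A1 = 1555; r = 15; -6*(15)^3 - 6*(15)^2 + 2*(15)^1 - 2 = (-20250) + (-1350) + (30) + (-2) = -21572; answer -21572

-21572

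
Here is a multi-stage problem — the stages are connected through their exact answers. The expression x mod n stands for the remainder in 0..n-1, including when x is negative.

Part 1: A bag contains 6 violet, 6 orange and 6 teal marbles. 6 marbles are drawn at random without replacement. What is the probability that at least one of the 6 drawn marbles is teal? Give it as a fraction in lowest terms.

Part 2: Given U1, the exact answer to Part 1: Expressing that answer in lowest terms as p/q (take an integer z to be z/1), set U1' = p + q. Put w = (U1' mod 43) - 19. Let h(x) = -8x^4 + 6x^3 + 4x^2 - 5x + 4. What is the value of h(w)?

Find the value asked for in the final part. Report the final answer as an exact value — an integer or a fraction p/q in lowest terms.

-873410

Part 1: total draws C(18,6) = 18564; complement C(12,6) = 924; favorable 18564 - 924 = 17640; P = 210/221; answer 210/221
Part 2: U1 = 210/221; threaded value p + q = 431; w = -18; -8*(-18)^4 + 6*(-18)^3 + 4*(-18)^2 - 5*(-18)^1 + 4 = (-839808) + (-34992) + (1296) + (90) + (4) = -873410; answer -873410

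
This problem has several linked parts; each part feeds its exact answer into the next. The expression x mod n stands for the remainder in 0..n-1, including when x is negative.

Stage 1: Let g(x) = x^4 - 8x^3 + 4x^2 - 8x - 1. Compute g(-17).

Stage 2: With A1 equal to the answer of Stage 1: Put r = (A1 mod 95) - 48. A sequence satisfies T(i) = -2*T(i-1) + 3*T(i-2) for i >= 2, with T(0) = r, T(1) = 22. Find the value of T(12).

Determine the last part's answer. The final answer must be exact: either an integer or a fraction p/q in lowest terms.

Stage 1: 1*(-17)^4 - 8*(-17)^3 + 4*(-17)^2 - 8*(-17)^1 - 1 = (83521) + (39304) + (1156) + (136) + (-1) = 124116; answer 124116
Stage 2: A1 = 124116; r = -2; T(2) = -2*(22) + 3*(-2) = -50; iterating: T(2)=-50, T(3)=166, T(4)=-482, T(5)=1462, T(6)=-4370, T(7)=13126, T(8)=-39362, T(9)=118102, T(10)=-354290, T(11)=1062886, T(12)=-3188642; answer -3188642

-3188642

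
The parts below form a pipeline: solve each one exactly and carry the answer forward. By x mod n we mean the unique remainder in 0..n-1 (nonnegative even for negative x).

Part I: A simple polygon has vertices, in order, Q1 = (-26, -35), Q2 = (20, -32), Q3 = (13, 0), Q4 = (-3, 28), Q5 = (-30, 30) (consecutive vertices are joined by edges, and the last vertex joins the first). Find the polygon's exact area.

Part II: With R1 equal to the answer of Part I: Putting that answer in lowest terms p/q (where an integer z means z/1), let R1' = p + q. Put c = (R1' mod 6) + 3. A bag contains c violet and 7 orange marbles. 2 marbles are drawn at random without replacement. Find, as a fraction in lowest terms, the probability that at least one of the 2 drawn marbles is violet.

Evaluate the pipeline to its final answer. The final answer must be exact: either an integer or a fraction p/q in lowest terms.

Part I: cross terms: (-26*-32 - 20*-35)=1532, (20*0 - 13*-32)=416, (13*28 - -3*0)=364, (-3*30 - -30*28)=750, (-30*-35 - -26*30)=1830; twice the area = |4892| = 4892; area = 2446; answer 2446
Part II: R1 = 2446; threaded value p + q = 2447; c = 8; total draws C(15,2) = 105; complement C(7,2) = 21; favorable 105 - 21 = 84; P = 4/5; answer 4/5

4/5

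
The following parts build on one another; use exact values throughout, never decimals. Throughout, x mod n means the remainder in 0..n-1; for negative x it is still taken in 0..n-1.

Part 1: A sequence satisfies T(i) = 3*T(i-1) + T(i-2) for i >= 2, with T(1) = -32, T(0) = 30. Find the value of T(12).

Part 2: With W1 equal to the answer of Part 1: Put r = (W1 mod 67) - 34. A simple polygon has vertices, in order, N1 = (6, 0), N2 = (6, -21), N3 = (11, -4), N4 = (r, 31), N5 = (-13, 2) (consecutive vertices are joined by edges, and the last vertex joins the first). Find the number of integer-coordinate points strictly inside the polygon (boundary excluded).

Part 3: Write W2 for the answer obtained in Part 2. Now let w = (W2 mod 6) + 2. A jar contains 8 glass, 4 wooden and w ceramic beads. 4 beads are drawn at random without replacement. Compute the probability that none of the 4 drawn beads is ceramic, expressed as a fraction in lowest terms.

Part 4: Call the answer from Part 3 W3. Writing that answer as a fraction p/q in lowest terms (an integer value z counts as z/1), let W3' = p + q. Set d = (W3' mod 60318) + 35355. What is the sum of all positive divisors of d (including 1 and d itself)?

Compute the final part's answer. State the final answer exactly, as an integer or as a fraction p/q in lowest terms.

53730

Part 1: T(2) = 3*(-32) + 1*(30) = -66; iterating: T(2)=-66, T(3)=-230, T(4)=-756, T(5)=-2498, T(6)=-8250, T(7)=-27248, T(8)=-89994, T(9)=-297230, T(10)=-981684, T(11)=-3242282, T(12)=-10708530; answer -10708530
Part 2: W1 = -10708530; r = -21; cross terms: (6*-21 - 6*0)=-126, (6*-4 - 11*-21)=207, (11*31 - -21*-4)=257, (-21*2 - -13*31)=361, (-13*0 - 6*2)=-12; twice the area = |687| = 687; area = 687/2; boundary points = 21 + 1 + 1 + 1 + 1 = 25; strictly interior points = area - boundary/2 + 1 = 332; answer 332
Part 3: W2 = 332; w = 4; total draws C(16,4) = 1820; favorable C(12,4) = 495; P = 99/364; answer 99/364
Part 4: W3 = 99/364; threaded value p + q = 463; d = 35818; 35818 = 2 * 17909; sigma = (1 + 2) * (1 + 17909) = 3 * 17910 = 53730; answer 53730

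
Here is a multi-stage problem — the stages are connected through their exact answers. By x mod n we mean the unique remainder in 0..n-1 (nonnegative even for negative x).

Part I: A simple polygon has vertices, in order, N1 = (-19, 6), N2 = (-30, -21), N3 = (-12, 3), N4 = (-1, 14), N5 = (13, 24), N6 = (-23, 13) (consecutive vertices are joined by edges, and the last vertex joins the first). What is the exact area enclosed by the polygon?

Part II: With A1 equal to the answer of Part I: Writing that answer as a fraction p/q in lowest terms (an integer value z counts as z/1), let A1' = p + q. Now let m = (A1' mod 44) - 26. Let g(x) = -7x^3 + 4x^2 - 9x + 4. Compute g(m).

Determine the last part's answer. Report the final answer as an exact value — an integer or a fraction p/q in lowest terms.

-22856

Part I: cross terms: (-19*-21 - -30*6)=579, (-30*3 - -12*-21)=-342, (-12*14 - -1*3)=-165, (-1*24 - 13*14)=-206, (13*13 - -23*24)=721, (-23*6 - -19*13)=109; twice the area = |696| = 696; area = 348; answer 348
Part II: A1 = 348; threaded value p + q = 349; m = 15; -7*(15)^3 + 4*(15)^2 - 9*(15)^1 + 4 = (-23625) + (900) + (-135) + (4) = -22856; answer -22856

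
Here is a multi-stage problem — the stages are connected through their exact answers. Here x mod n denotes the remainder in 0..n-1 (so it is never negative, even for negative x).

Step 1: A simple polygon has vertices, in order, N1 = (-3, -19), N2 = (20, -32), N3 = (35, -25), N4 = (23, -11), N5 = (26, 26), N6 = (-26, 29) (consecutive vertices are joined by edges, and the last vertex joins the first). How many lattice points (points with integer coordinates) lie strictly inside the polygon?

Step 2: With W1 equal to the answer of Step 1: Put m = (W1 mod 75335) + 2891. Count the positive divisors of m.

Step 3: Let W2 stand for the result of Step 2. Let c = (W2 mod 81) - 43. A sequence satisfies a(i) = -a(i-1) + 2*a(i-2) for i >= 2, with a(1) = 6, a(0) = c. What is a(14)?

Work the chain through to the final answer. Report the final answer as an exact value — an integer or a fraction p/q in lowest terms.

Step 1: cross terms: (-3*-32 - 20*-19)=476, (20*-25 - 35*-32)=620, (35*-11 - 23*-25)=190, (23*26 - 26*-11)=884, (26*29 - -26*26)=1430, (-26*-19 - -3*29)=581; twice the area = |4181| = 4181; area = 4181/2; boundary points = 1 + 1 + 2 + 1 + 1 + 1 = 7; strictly interior points = area - boundary/2 + 1 = 2088; answer 2088
Step 2: W1 = 2088; m = 4979; 4979 = 13 * 383; number of divisors = (1+1) * (1+1) = 4; answer 4
Step 3: W2 = 4; c = -39; a(2) = -1*(6) + 2*(-39) = -84; iterating: a(2)=-84, a(3)=96, a(4)=-264, a(5)=456, a(6)=-984, a(7)=1896, a(8)=-3864, a(9)=7656, a(10)=-15384, a(11)=30696, a(12)=-61464, a(13)=122856, a(14)=-245784; answer -245784

-245784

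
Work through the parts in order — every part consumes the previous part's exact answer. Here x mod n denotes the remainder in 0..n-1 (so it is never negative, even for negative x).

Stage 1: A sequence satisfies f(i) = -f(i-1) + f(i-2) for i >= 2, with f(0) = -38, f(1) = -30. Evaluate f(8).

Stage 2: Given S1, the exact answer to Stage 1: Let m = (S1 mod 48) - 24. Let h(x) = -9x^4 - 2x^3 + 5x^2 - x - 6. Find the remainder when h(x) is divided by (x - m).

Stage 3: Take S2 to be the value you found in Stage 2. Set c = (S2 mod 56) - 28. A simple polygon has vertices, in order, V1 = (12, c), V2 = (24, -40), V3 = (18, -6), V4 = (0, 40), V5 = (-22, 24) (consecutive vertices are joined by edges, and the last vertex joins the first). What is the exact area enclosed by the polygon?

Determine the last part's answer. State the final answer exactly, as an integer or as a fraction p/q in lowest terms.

Stage 1: f(2) = -1*(-30) + 1*(-38) = -8; iterating: f(2)=-8, f(3)=-22, f(4)=14, f(5)=-36, f(6)=50, f(7)=-86, f(8)=136; answer 136
Stage 2: S1 = 136; m = 16; remainder = value at the root: -9*(16)^4 - 2*(16)^3 + 5*(16)^2 - 1*(16)^1 - 6 = (-589824) + (-8192) + (1280) + (-16) + (-6) = -596758; answer -596758
Stage 3: S2 = -596758; c = 6; cross terms: (12*-40 - 24*6)=-624, (24*-6 - 18*-40)=576, (18*40 - 0*-6)=720, (0*24 - -22*40)=880, (-22*6 - 12*24)=-420; twice the area = |1132| = 1132; area = 566; answer 566

566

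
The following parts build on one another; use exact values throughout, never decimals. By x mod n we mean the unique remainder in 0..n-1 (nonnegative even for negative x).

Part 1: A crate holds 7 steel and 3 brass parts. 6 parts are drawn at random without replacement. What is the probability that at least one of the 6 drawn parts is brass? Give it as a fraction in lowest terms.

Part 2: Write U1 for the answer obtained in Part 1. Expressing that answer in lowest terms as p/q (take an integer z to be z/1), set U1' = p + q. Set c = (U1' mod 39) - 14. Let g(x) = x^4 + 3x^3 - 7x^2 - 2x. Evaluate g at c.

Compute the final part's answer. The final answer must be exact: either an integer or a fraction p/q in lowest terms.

1680

Part 1: total draws C(10,6) = 210; complement C(7,6) = 7; favorable 210 - 7 = 203; P = 29/30; answer 29/30
Part 2: U1 = 29/30; threaded value p + q = 59; c = 6; 1*(6)^4 + 3*(6)^3 - 7*(6)^2 - 2*(6)^1 = (1296) + (648) + (-252) + (-12) = 1680; answer 1680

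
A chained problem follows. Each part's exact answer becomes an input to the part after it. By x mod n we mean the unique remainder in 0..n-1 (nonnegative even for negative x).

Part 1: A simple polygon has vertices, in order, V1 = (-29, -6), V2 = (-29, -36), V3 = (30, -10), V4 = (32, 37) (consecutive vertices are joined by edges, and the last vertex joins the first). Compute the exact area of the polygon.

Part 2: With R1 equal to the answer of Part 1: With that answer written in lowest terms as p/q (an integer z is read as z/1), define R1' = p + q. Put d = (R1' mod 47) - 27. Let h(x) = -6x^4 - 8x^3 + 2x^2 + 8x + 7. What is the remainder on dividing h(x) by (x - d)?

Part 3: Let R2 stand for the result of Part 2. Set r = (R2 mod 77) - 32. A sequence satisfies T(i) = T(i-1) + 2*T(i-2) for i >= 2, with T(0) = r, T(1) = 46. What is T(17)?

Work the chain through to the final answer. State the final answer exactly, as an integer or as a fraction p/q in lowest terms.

Part 1: cross terms: (-29*-36 - -29*-6)=870, (-29*-10 - 30*-36)=1370, (30*37 - 32*-10)=1430, (32*-6 - -29*37)=881; twice the area = |4551| = 4551; area = 4551/2; answer 4551/2
Part 2: R1 = 4551/2; threaded value p + q = 4553; d = 14; remainder = value at the root: -6*(14)^4 - 8*(14)^3 + 2*(14)^2 + 8*(14)^1 + 7 = (-230496) + (-21952) + (392) + (112) + (7) = -251937; answer -251937
Part 3: R2 = -251937; r = -25; T(2) = 1*(46) + 2*(-25) = -4; iterating: T(2)=-4, T(3)=88, T(4)=80, T(5)=256, T(6)=416, T(7)=928, T(8)=1760, T(9)=3616, T(10)=7136, T(11)=14368, T(12)=28640, T(13)=57376, T(14)=114656, T(15)=229408, T(16)=458720, T(17)=917536; answer 917536

917536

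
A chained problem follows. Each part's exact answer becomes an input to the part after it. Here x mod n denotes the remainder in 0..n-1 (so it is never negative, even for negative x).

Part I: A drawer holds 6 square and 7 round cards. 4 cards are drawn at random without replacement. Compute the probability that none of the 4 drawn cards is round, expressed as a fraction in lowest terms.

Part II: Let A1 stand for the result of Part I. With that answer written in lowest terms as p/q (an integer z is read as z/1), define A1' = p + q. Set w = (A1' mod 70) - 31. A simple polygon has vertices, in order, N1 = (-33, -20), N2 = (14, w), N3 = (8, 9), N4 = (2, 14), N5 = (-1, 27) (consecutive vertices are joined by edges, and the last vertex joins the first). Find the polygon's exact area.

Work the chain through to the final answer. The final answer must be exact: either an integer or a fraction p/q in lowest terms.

Part I: total draws C(13,4) = 715; favorable C(6,4) = 15; P = 3/143; answer 3/143
Part II: A1 = 3/143; threaded value p + q = 146; w = -25; cross terms: (-33*-25 - 14*-20)=1105, (14*9 - 8*-25)=326, (8*14 - 2*9)=94, (2*27 - -1*14)=68, (-1*-20 - -33*27)=911; twice the area = |2504| = 2504; area = 1252; answer 1252

1252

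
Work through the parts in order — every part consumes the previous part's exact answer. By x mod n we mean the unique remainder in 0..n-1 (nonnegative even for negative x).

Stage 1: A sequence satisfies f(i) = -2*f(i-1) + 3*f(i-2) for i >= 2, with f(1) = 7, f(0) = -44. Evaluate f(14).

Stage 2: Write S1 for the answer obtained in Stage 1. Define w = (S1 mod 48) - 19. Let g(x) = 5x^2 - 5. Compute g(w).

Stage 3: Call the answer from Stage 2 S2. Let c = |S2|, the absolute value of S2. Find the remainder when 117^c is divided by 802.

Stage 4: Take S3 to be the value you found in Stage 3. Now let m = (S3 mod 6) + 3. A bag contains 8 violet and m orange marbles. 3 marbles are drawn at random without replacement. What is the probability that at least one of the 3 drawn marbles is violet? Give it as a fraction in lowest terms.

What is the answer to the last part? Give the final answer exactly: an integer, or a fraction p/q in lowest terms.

54/55

Stage 1: f(2) = -2*(7) + 3*(-44) = -146; iterating: f(2)=-146, f(3)=313, f(4)=-1064, f(5)=3067, f(6)=-9326, f(7)=27853, f(8)=-83684, f(9)=250927, f(10)=-752906, f(11)=2258593, f(12)=-6775904, f(13)=20327587, f(14)=-60982886; answer -60982886
Stage 2: S1 = -60982886; w = -9; 5*(-9)^2 - 5 = (405) + (-5) = 400; answer 400
Stage 3: S2 = 400; c = 400; squarings mod 802: 117^1=117, 117^2=55, 117^4=619, 117^8=607, 117^16=331, 117^32=489, 117^64=125, 117^128=387, 117^256=597; 117^400 = 117^16 * 117^128 * 117^256 = 1 (mod 802); answer 1
Stage 4: S3 = 1; m = 4; total draws C(12,3) = 220; complement C(4,3) = 4; favorable 220 - 4 = 216; P = 54/55; answer 54/55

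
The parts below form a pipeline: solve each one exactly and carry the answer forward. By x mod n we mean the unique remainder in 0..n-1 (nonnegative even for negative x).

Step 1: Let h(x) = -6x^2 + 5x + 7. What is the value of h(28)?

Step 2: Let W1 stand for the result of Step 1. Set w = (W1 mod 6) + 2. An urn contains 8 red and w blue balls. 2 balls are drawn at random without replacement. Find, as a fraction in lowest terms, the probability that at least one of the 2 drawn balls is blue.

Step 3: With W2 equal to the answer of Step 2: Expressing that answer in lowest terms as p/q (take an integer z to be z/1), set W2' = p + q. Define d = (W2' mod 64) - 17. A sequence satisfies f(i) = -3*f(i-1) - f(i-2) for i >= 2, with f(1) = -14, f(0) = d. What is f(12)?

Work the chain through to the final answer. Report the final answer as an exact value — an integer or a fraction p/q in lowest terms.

Step 1: -6*(28)^2 + 5*(28)^1 + 7 = (-4704) + (140) + (7) = -4557; answer -4557
Step 2: W1 = -4557; w = 5; total draws C(13,2) = 78; complement C(8,2) = 28; favorable 78 - 28 = 50; P = 25/39; answer 25/39
Step 3: W2 = 25/39; threaded value p + q = 64; d = -17; f(2) = -3*(-14) - 1*(-17) = 59; iterating: f(2)=59, f(3)=-163, f(4)=430, f(5)=-1127, f(6)=2951, f(7)=-7726, f(8)=20227, f(9)=-52955, f(10)=138638, f(11)=-362959, f(12)=950239; answer 950239

950239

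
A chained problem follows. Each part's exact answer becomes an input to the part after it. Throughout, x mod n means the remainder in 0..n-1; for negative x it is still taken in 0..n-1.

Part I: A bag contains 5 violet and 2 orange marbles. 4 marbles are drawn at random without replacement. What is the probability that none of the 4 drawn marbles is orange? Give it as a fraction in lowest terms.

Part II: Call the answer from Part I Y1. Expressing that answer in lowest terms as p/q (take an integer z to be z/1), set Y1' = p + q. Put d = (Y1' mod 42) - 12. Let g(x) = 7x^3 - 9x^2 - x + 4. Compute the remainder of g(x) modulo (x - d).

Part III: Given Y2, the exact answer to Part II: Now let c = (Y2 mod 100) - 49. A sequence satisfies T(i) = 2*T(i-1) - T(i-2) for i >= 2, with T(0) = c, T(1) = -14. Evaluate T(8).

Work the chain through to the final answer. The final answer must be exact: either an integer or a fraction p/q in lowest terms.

119

Part I: total draws C(7,4) = 35; favorable C(5,4) = 5; P = 1/7; answer 1/7
Part II: Y1 = 1/7; threaded value p + q = 8; d = -4; remainder = value at the root: 7*(-4)^3 - 9*(-4)^2 - 1*(-4)^1 + 4 = (-448) + (-144) + (4) + (4) = -584; answer -584
Part III: Y2 = -584; c = -33; T(2) = 2*(-14) - 1*(-33) = 5; iterating: T(2)=5, T(3)=24, T(4)=43, T(5)=62, T(6)=81, T(7)=100, T(8)=119; answer 119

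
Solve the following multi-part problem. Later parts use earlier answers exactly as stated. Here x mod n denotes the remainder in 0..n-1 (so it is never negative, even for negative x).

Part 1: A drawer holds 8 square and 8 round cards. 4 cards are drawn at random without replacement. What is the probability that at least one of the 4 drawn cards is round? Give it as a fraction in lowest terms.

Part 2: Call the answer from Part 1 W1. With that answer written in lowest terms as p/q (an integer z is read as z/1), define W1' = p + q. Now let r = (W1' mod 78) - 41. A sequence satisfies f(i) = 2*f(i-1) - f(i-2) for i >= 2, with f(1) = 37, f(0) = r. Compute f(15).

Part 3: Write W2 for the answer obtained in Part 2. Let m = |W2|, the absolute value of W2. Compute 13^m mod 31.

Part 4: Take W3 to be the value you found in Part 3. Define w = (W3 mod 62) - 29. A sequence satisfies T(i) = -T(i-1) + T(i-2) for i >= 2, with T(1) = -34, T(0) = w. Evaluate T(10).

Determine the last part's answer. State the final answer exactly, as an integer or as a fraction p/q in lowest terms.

1768

Part 1: total draws C(16,4) = 1820; complement C(8,4) = 70; favorable 1820 - 70 = 1750; P = 25/26; answer 25/26
Part 2: W1 = 25/26; threaded value p + q = 51; r = 10; f(2) = 2*(37) - 1*(10) = 64; iterating: f(2)=64, f(3)=91, f(4)=118, f(5)=145, f(6)=172, f(7)=199, f(8)=226, f(9)=253, f(10)=280, f(11)=307, f(12)=334, f(13)=361, f(14)=388, f(15)=415; answer 415
Part 3: W2 = 415; m = 415; squarings mod 31: 13^1=13, 13^2=14, 13^4=10, 13^8=7, 13^16=18, 13^32=14, 13^64=10, 13^128=7, 13^256=18; 13^415 = 13^1 * 13^2 * 13^4 * 13^8 * 13^16 * 13^128 * 13^256 = 26 (mod 31); answer 26
Part 4: W3 = 26; w = -3; T(2) = -1*(-34) + 1*(-3) = 31; iterating: T(2)=31, T(3)=-65, T(4)=96, T(5)=-161, T(6)=257, T(7)=-418, T(8)=675, T(9)=-1093, T(10)=1768; answer 1768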